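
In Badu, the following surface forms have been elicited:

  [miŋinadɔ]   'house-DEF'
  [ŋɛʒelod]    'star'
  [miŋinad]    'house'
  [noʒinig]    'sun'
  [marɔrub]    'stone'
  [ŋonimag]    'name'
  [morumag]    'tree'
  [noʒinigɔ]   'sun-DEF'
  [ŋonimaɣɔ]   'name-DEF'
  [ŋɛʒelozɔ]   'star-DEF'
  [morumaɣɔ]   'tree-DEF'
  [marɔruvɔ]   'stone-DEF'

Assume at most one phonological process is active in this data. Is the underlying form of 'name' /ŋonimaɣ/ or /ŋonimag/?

/ŋonimaɣ/

The root 'name' surfaces as [ŋonimag] and [ŋonimaɣɔ], with a stem-final [g] ~ [ɣ] alternation.
If /g/ were underlying and a rule turned it into [ɣ] before the DEF suffix, 'sun' would also alternate; but it has [g] in both [noʒinig] and [noʒinigɔ].
Therefore /ɣ/ is basic and [g] is derived by word-final hardening (voiced fricatives become stops word-finally).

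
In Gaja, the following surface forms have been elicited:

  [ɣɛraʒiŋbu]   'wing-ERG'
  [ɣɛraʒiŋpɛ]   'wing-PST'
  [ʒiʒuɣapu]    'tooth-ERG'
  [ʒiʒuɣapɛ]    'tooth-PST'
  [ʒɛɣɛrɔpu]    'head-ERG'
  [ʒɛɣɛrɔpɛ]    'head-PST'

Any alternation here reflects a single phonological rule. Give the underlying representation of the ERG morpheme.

/-bu/

The ERG suffix surfaces as [-bu] and [-pu], depending on the final segment of the stem.
The PST suffix, which begins with [p], is invariant after every stem; so [p] is not altered by any rule here.
The ERG suffix is therefore /-bu/ underlyingly, with post-vocalic devoicing: voiced stops become voiceless after a vowel.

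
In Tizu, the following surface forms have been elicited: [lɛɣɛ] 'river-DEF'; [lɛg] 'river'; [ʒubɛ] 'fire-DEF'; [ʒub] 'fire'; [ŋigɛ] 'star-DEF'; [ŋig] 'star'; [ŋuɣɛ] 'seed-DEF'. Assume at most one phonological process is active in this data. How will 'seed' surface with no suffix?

[ŋug]

The root 'river' surfaces as [lɛɣɛ] and [lɛg], with a stem-final [ɣ] ~ [g] alternation.
Compare 'star', with invariant [g] in [ŋigɛ] and [ŋig]: an analysis with underlying /g/ and a rule producing [ɣ] before the DEF suffix would wrongly predict alternation here too.
The underlying segment must be /ɣ/; voiced fricatives become stops word-finally, yielding [g] there.
The one attested form of 'seed', [ŋuɣɛ], shows underlying /ŋuɣ/. Applying the same rule word-finally gives [ŋug].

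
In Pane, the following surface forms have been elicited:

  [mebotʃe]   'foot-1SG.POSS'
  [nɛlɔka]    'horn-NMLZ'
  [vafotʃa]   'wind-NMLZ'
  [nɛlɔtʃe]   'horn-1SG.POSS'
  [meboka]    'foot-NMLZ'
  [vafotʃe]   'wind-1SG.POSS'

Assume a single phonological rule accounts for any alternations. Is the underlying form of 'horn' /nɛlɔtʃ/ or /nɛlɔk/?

The root 'horn' surfaces as [nɛlɔtʃe] and [nɛlɔka], with a stem-final [tʃ] ~ [k] alternation.
But 'wind' keeps [tʃ] in both environments ([vafotʃe], [vafotʃa]), so there is no rule changing /tʃ/ to [k] before the NMLZ suffix.
The alternation reflects palatalization before a front vowel: /k/ becomes palato-alveolar [tʃ] before a front vowel. /k/ is underlying.

/nɛlɔk/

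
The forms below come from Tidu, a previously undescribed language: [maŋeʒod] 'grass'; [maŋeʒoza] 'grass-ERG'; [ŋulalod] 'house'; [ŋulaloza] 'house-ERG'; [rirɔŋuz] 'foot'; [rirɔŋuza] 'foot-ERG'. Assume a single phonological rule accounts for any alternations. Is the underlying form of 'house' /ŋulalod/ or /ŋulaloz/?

The stem for 'house' ends in [d] in [ŋulalod] but [z] in [ŋulaloza].
If /z/ were underlying and a rule turned it into [d] in isolation, 'foot' would also alternate; but it has [z] in both [rirɔŋuz] and [rirɔŋuza].
So /d/ is underlying, and a rule of intervocalic spirantization — voiced stops become fricatives between vowels — gives [z].

/ŋulalod/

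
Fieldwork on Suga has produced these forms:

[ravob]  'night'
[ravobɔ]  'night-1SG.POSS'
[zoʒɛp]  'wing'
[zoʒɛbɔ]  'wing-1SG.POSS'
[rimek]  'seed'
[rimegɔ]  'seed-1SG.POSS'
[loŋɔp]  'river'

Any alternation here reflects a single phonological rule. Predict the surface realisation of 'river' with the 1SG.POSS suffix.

The root 'wing' surfaces as [zoʒɛp] and [zoʒɛbɔ], with a stem-final [p] ~ [b] alternation.
But 'night' keeps [b] in both environments ([ravob], [ravobɔ]), so there is no rule changing /b/ to [p] in isolation.
So /p/ is underlying, and a rule of intervocalic voicing — voiceless stops become voiced between vowels — gives [b].
From [loŋɔp] the stem 'river' is /loŋɔp/; between vowels this yields [loŋɔbɔ].

[loŋɔbɔ]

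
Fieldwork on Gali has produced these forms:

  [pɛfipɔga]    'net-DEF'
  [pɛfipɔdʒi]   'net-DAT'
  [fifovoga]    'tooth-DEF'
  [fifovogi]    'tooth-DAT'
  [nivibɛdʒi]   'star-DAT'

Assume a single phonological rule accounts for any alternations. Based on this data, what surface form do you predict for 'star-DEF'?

[nivibɛga]

In [pɛfipɔga] and [pɛfipɔdʒi] the final segment of 'net' alternates: [g] ~ [dʒ].
Compare 'tooth', with invariant [g] in [fifovoga] and [fifovogi]: an analysis with underlying /g/ and a rule producing [dʒ] before the DAT suffix would wrongly predict alternation here too.
The alternation reflects depalatalization: palato-alveolar /dʒ/ becomes [g] when no front vowel follows. /dʒ/ is underlying.
From [nivibɛdʒi] the stem 'star' is /nivibɛdʒ/; when no front vowel follows this yields [nivibɛga].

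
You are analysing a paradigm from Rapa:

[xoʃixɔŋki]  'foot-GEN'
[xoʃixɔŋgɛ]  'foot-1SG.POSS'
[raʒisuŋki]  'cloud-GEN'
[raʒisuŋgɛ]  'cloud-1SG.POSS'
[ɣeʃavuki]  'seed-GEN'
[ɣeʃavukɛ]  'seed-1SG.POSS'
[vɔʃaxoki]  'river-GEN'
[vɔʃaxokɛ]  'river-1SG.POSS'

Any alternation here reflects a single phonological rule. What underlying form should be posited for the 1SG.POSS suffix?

/-gɛ/

The 1SG.POSS morpheme has two allomorphs, [-gɛ] and [-kɛ].
The GEN suffix, which begins with [k], is invariant after every stem; so [k] is not altered by any rule here.
So the underlying form is /-gɛ/, and voiced stops become voiceless after a vowel.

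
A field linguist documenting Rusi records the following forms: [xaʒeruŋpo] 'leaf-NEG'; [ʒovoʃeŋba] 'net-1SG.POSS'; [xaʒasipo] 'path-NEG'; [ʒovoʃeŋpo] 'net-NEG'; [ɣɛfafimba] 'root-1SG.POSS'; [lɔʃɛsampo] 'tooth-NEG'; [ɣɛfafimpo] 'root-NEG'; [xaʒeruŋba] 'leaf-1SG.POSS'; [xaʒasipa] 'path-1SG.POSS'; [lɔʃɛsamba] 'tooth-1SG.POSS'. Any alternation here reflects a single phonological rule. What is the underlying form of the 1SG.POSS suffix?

/-ba/

The 1SG.POSS morpheme has two allomorphs, [-ba] and [-pa].
The NEG suffix, which begins with [p], is invariant after every stem; so [p] is not altered by any rule here.
So the underlying form is /-ba/, and voiced stops become voiceless after a vowel.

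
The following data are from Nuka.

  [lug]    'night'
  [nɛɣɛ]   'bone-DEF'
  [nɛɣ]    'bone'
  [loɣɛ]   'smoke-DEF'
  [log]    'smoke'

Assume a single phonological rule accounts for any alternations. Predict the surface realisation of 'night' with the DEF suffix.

[luɣɛ]

The root 'smoke' surfaces as [loɣɛ] and [log], with a stem-final [ɣ] ~ [g] alternation.
But 'bone' keeps [ɣ] in both environments ([nɛɣɛ], [nɛɣ]), so there is no rule changing /ɣ/ to [g] in isolation.
So /g/ is underlying, and a rule of intervocalic spirantization — voiced stops become fricatives between vowels — gives [ɣ].
The one attested form of 'night', [lug], shows underlying /lug/. Applying the same rule between vowels gives [luɣɛ].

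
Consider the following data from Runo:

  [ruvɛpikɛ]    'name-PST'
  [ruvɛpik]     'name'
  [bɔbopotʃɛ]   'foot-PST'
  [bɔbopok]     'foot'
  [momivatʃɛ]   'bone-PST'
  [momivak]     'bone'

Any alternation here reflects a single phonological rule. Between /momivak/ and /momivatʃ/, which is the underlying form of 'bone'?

In [momivatʃɛ] and [momivak] the final segment of 'bone' alternates: [tʃ] ~ [k].
If /k/ were underlying and a rule turned it into [tʃ] before the PST suffix, 'name' would also alternate; but it has [k] in both [ruvɛpikɛ] and [ruvɛpik].
The alternation reflects depalatalization: palato-alveolar /tʃ/ becomes [k] when no front vowel follows. /tʃ/ is underlying.

/momivatʃ/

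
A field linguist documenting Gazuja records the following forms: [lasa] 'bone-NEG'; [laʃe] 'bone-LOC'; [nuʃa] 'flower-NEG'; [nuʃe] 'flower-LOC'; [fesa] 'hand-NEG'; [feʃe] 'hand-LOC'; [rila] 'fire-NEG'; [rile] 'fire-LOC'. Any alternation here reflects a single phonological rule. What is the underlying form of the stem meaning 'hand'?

/fes/

The root 'hand' surfaces as [fesa] and [feʃe], with a stem-final [s] ~ [ʃ] alternation.
If /ʃ/ were underlying and a rule turned it into [s] before the NEG suffix, 'flower' would also alternate; but it has [ʃ] in both [nuʃa] and [nuʃe].
The underlying segment must be /s/; /s/ becomes palato-alveolar [ʃ] before a front vowel, yielding [ʃ] there.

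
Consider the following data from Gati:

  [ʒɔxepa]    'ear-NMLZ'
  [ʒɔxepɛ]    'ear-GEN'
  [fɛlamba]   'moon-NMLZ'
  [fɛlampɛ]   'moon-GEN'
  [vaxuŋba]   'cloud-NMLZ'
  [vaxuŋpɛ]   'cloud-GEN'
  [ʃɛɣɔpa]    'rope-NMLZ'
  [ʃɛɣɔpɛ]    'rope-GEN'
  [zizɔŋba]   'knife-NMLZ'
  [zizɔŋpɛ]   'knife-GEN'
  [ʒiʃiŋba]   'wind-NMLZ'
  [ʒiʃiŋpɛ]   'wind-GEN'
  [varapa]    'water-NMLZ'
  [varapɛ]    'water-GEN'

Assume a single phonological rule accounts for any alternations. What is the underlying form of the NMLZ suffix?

/-ba/

The NMLZ suffix surfaces as [-ba] and [-pa], depending on the final segment of the stem.
By contrast the GEN suffix keeps its initial [p] throughout — that segment must be underlying.
So the underlying form is /-ba/, and voiced stops become voiceless after a vowel.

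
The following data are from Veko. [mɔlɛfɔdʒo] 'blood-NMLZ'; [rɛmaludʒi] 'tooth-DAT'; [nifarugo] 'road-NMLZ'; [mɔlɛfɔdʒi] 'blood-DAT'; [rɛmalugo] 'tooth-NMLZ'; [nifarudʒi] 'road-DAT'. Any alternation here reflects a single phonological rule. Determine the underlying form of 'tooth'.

The root 'tooth' surfaces as [rɛmaludʒi] and [rɛmalugo], with a stem-final [dʒ] ~ [g] alternation.
But 'blood' keeps [dʒ] in both environments ([mɔlɛfɔdʒi], [mɔlɛfɔdʒo]), so there is no rule changing /dʒ/ to [g] before the NMLZ suffix.
The underlying segment must be /g/; /g/ becomes palato-alveolar [dʒ] before a front vowel, yielding [dʒ] there.
Hence 'tooth' is /rɛmalug/ underlyingly.

/rɛmalug/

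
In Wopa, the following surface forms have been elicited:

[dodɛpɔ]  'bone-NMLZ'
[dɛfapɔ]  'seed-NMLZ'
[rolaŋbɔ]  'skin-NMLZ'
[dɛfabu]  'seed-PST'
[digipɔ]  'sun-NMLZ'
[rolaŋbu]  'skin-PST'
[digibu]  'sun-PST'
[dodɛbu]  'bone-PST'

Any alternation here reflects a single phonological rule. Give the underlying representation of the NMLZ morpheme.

/-pɔ/

The NMLZ suffix surfaces as [-bɔ] and [-pɔ], depending on the final segment of the stem.
By contrast the PST suffix keeps its initial [b] throughout — that segment must be underlying.
The NMLZ suffix is therefore /-pɔ/ underlyingly, with post-nasal voicing: voiceless stops become voiced after a nasal.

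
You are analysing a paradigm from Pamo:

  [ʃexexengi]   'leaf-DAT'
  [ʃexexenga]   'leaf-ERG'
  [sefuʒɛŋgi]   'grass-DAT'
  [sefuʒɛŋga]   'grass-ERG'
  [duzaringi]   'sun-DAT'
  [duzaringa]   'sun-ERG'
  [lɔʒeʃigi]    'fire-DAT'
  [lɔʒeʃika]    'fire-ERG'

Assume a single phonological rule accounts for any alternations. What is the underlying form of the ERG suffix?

The ERG morpheme has two allomorphs, [-ga] and [-ka].
By contrast the DAT suffix keeps its initial [g] throughout — that segment must be underlying.
The ERG suffix is therefore /-ka/ underlyingly, with post-nasal voicing: voiceless stops become voiced after a nasal.

/-ka/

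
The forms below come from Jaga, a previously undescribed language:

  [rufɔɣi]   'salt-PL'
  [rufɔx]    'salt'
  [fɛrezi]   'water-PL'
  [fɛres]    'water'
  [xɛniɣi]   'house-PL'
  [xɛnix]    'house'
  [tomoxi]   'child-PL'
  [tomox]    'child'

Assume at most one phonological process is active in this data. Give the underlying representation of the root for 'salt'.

/rufɔɣ/

In [rufɔɣi] and [rufɔx] the final segment of 'salt' alternates: [ɣ] ~ [x].
But 'child' keeps [x] in both environments ([tomoxi], [tomox]), so there is no rule changing /x/ to [ɣ] before the PL suffix.
So /ɣ/ is underlying, and a rule of word-final obstruent devoicing — voiced obstruents become voiceless word-finally — gives [x].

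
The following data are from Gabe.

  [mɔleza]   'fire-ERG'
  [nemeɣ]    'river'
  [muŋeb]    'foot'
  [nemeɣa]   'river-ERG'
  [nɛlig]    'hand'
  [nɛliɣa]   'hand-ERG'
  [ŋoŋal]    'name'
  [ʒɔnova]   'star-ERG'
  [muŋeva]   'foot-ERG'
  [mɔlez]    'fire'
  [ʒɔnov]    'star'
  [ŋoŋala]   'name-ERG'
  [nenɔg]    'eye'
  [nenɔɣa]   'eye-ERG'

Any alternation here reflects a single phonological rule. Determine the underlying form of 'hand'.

The root 'hand' surfaces as [nɛliɣa] and [nɛlig], with a stem-final [ɣ] ~ [g] alternation.
The stem 'river' ([nemeɣa], [nemeɣ]) shows [ɣ] unchanged in both environments, so [ɣ] cannot be basic with [g] derived in isolation.
So /g/ is underlying, and a rule of intervocalic spirantization — voiced stops become fricatives between vowels — gives [ɣ].
Hence 'hand' is /nɛlig/ underlyingly.

/nɛlig/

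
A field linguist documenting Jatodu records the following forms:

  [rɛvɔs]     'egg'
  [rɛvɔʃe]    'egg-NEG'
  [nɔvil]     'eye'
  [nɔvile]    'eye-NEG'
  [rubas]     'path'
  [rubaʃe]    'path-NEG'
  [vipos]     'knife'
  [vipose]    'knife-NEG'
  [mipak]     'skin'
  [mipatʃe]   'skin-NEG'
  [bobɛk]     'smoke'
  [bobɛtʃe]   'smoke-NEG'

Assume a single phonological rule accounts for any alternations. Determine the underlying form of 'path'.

/rubaʃ/

In [rubas] and [rubaʃe] the final segment of 'path' alternates: [s] ~ [ʃ].
Compare 'knife', with invariant [s] in [vipos] and [vipose]: an analysis with underlying /s/ and a rule producing [ʃ] before the NEG suffix would wrongly predict alternation here too.
So /ʃ/ is underlying, and a rule of depalatalization — palato-alveolar /tʃ/ and /ʃ/ become [k] and [s] when no front vowel follows — gives [s].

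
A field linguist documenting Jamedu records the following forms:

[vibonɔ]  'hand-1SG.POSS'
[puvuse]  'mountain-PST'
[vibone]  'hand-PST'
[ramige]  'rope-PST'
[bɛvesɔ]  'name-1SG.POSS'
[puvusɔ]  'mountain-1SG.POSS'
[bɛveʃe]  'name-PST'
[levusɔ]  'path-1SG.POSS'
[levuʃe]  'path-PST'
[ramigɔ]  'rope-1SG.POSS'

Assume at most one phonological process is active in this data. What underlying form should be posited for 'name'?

/bɛveʃ/

'name' shows [s] ~ [ʃ] at the end of the stem ([bɛvesɔ] vs [bɛveʃe]).
But 'mountain' keeps [s] in both environments ([puvusɔ], [puvuse]), so there is no rule changing /s/ to [ʃ] before the PST suffix.
The underlying segment must be /ʃ/; palato-alveolar /ʃ/ becomes [s] when no front vowel follows, yielding [s] there.
The underlying form of 'name' is therefore /bɛveʃ/.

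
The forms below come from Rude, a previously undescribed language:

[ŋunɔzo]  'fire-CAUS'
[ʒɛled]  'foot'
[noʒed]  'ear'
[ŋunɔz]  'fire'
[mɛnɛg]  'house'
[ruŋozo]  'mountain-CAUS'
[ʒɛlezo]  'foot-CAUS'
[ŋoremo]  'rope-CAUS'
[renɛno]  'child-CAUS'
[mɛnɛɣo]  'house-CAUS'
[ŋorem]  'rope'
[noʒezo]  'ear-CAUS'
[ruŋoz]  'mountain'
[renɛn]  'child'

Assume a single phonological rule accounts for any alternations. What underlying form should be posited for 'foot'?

The stem for 'foot' ends in [d] in [ʒɛled] but [z] in [ʒɛlezo].
But 'fire' keeps [z] in both environments ([ŋunɔz], [ŋunɔzo]), so there is no rule changing /z/ to [d] in isolation.
Therefore /d/ is basic and [z] is derived by intervocalic spirantization (voiced stops become fricatives between vowels).
Hence 'foot' is /ʒɛled/ underlyingly.

/ʒɛled/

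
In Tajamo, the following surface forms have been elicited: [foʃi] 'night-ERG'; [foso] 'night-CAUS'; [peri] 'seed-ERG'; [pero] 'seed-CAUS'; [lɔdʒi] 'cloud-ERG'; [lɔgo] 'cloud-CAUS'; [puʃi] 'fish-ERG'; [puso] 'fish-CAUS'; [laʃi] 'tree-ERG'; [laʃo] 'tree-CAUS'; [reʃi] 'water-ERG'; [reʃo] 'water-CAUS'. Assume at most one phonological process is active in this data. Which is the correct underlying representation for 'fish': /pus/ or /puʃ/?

'fish' shows [ʃ] ~ [s] at the end of the stem ([puʃi] vs [puso]).
If /ʃ/ were underlying and a rule turned it into [s] before the CAUS suffix, 'tree' would also alternate; but it has [ʃ] in both [laʃi] and [laʃo].
Therefore /s/ is basic and [ʃ] is derived by palatalization before a front vowel (/g/ and /s/ become palato-alveolar [dʒ] and [ʃ] before a front vowel).

/pus/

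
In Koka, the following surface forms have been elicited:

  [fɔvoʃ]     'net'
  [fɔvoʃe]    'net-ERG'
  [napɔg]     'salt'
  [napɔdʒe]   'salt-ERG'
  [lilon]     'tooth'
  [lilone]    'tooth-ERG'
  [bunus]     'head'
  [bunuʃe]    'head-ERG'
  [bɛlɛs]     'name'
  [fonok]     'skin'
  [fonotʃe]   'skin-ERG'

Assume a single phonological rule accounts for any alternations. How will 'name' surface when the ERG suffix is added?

[bɛlɛʃe]

The stem for 'head' ends in [s] in [bunus] but [ʃ] in [bunuʃe].
Compare 'net', with invariant [ʃ] in [fɔvoʃ] and [fɔvoʃe]: an analysis with underlying /ʃ/ and a rule producing [s] in isolation would wrongly predict alternation here too.
The alternation reflects palatalization before a front vowel: /k/, /g/ and /s/ become palato-alveolar [tʃ], [dʒ] and [ʃ] before a front vowel. /s/ is underlying.
The one attested form of 'name', [bɛlɛs], shows underlying /bɛlɛs/. Applying the same rule before a front vowel gives [bɛlɛʃe].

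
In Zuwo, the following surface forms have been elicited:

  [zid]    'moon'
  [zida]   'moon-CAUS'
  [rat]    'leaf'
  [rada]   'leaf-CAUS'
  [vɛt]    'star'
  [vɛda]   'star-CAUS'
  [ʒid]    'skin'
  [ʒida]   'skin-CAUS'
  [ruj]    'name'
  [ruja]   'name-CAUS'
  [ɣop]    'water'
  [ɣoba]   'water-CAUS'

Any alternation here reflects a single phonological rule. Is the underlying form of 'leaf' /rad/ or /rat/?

The stem for 'leaf' ends in [t] in [rat] but [d] in [rada].
The stem 'moon' ([zid], [zida]) shows [d] unchanged in both environments, so [d] cannot be basic with [t] derived in isolation.
Therefore /t/ is basic and [d] is derived by intervocalic voicing (voiceless stops become voiced between vowels).

/rat/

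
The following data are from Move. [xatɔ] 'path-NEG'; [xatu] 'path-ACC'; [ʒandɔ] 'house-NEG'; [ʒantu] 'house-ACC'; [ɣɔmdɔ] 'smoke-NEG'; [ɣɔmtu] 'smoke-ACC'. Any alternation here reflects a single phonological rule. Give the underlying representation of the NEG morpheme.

/-dɔ/

The NEG suffix surfaces as [-dɔ] and [-tɔ], depending on the final segment of the stem.
The ACC suffix, which begins with [t], is invariant after every stem; so [t] is not altered by any rule here.
So the underlying form is /-dɔ/, and voiced stops become voiceless after a vowel.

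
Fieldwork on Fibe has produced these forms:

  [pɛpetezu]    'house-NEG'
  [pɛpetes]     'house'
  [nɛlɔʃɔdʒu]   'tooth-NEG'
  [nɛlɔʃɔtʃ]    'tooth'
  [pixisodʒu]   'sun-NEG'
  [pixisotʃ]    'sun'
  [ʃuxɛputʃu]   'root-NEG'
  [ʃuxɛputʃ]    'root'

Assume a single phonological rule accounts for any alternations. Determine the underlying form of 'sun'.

The root 'sun' surfaces as [pixisodʒu] and [pixisotʃ], with a stem-final [dʒ] ~ [tʃ] alternation.
But 'root' keeps [tʃ] in both environments ([ʃuxɛputʃu], [ʃuxɛputʃ]), so there is no rule changing /tʃ/ to [dʒ] before the NEG suffix.
Therefore /dʒ/ is basic and [tʃ] is derived by word-final obstruent devoicing (voiced obstruents become voiceless word-finally).

/pixisodʒ/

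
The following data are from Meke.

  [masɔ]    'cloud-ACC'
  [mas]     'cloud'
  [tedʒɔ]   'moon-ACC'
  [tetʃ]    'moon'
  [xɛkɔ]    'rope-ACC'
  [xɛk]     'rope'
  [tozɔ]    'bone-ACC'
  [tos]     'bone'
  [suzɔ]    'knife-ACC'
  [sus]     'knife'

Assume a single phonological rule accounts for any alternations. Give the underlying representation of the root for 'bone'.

In [tozɔ] and [tos] the final segment of 'bone' alternates: [z] ~ [s].
But 'cloud' keeps [s] in both environments ([masɔ], [mas]), so there is no rule changing /s/ to [z] before the ACC suffix.
The alternation reflects word-final obstruent devoicing: voiced obstruents become voiceless word-finally. /z/ is underlying.
The underlying form of 'bone' is therefore /toz/.

/toz/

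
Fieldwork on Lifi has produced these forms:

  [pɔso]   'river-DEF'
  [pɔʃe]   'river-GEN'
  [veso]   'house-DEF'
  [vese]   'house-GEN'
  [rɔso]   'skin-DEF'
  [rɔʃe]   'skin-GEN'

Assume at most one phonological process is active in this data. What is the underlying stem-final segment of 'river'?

The root 'river' surfaces as [pɔso] and [pɔʃe], with a stem-final [s] ~ [ʃ] alternation.
But 'house' keeps [s] in both environments ([veso], [vese]), so there is no rule changing /s/ to [ʃ] before the GEN suffix.
The underlying segment must be /ʃ/; palato-alveolar /ʃ/ becomes [s] when no front vowel follows, yielding [s] there.

/ʃ/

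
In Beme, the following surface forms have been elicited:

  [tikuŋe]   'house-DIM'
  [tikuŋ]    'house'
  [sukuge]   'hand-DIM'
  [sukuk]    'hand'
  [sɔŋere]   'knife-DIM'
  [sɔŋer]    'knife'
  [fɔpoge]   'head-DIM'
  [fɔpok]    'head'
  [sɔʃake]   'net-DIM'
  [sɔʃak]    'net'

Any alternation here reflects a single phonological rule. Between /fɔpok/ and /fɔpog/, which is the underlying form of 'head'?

In [fɔpoge] and [fɔpok] the final segment of 'head' alternates: [g] ~ [k].
The stem 'net' ([sɔʃake], [sɔʃak]) shows [k] unchanged in both environments, so [k] cannot be basic with [g] derived before the DIM suffix.
So /g/ is underlying, and a rule of word-final obstruent devoicing — voiced obstruents become voiceless word-finally — gives [k].

/fɔpog/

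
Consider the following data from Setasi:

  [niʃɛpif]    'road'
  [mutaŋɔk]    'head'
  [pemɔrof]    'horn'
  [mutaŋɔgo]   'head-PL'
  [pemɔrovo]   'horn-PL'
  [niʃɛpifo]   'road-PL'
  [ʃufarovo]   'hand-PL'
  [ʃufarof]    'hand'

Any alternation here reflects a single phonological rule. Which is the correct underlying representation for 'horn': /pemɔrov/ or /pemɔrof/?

/pemɔrov/

The root 'horn' surfaces as [pemɔrof] and [pemɔrovo], with a stem-final [f] ~ [v] alternation.
The stem 'road' ([niʃɛpif], [niʃɛpifo]) shows [f] unchanged in both environments, so [f] cannot be basic with [v] derived before the PL suffix.
The underlying segment must be /v/; voiced obstruents become voiceless word-finally, yielding [f] there.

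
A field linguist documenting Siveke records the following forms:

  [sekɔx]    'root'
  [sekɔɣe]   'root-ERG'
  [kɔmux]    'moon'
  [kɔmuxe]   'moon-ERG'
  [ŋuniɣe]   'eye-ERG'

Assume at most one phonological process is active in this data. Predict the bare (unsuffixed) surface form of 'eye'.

[ŋunix]

The stem for 'root' ends in [x] in [sekɔx] but [ɣ] in [sekɔɣe].
Compare 'moon', with invariant [x] in [kɔmux] and [kɔmuxe]: an analysis with underlying /x/ and a rule producing [ɣ] before the ERG suffix would wrongly predict alternation here too.
The alternation reflects word-final obstruent devoicing: voiced obstruents become voiceless word-finally. /ɣ/ is underlying.
The one attested form of 'eye', [ŋuniɣe], shows underlying /ŋuniɣ/. Applying the same rule word-finally gives [ŋunix].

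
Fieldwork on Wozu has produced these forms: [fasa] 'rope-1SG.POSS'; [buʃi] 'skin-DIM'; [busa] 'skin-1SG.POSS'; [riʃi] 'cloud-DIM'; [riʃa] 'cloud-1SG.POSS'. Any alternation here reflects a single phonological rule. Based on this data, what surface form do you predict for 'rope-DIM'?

'skin' shows [ʃ] ~ [s] at the end of the stem ([buʃi] vs [busa]).
But 'cloud' keeps [ʃ] in both environments ([riʃi], [riʃa]), so there is no rule changing /ʃ/ to [s] before the 1SG.POSS suffix.
The alternation reflects palatalization before a front vowel: /s/ becomes palato-alveolar [ʃ] before a front vowel. /s/ is underlying.
The one attested form of 'rope', [fasa], shows underlying /fas/. Applying the same rule before a front vowel gives [faʃi].

[faʃi]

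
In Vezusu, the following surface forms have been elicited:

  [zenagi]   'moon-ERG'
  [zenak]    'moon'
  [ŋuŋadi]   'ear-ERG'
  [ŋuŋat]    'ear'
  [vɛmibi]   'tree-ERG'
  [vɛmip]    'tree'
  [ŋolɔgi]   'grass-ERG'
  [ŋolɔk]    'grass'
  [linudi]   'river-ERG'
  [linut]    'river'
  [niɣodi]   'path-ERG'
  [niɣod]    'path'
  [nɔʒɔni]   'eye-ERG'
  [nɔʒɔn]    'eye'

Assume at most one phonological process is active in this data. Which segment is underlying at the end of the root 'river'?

In [linudi] and [linut] the final segment of 'river' alternates: [d] ~ [t].
The stem 'path' ([niɣodi], [niɣod]) shows [d] unchanged in both environments, so [d] cannot be basic with [t] derived in isolation.
Therefore /t/ is basic and [d] is derived by intervocalic voicing (voiceless stops become voiced between vowels).

/t/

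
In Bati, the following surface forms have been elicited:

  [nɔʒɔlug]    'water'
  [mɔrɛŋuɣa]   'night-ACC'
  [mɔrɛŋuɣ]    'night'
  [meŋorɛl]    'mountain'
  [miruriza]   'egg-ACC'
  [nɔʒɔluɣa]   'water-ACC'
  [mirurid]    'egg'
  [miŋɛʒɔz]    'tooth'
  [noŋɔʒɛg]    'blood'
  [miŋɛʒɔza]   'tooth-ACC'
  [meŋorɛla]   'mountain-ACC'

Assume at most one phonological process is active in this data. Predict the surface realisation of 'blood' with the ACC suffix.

[noŋɔʒɛɣa]

The root 'water' surfaces as [nɔʒɔlug] and [nɔʒɔluɣa], with a stem-final [g] ~ [ɣ] alternation.
But 'night' keeps [ɣ] in both environments ([mɔrɛŋuɣ], [mɔrɛŋuɣa]), so there is no rule changing /ɣ/ to [g] in isolation.
The underlying segment must be /g/; voiced stops become fricatives between vowels, yielding [ɣ] there.
The one attested form of 'blood', [noŋɔʒɛg], shows underlying /noŋɔʒɛg/. Applying the same rule between vowels gives [noŋɔʒɛɣa].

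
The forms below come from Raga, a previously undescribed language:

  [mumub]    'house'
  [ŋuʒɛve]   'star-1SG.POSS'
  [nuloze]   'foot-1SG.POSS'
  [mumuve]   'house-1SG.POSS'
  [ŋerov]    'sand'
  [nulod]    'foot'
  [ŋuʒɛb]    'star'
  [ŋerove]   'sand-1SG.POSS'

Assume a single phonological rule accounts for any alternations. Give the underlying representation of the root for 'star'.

/ŋuʒɛb/

In [ŋuʒɛb] and [ŋuʒɛve] the final segment of 'star' alternates: [b] ~ [v].
Compare 'sand', with invariant [v] in [ŋerov] and [ŋerove]: an analysis with underlying /v/ and a rule producing [b] in isolation would wrongly predict alternation here too.
The alternation reflects intervocalic spirantization: voiced stops become fricatives between vowels. /b/ is underlying.
So 'star' = /ŋuʒɛb/.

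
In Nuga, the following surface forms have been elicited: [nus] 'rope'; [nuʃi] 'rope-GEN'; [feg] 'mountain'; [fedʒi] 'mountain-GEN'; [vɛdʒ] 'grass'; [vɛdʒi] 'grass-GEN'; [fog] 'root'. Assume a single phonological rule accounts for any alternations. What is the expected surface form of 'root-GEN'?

[fodʒi]

The root 'mountain' surfaces as [feg] and [fedʒi], with a stem-final [g] ~ [dʒ] alternation.
If /dʒ/ were underlying and a rule turned it into [g] in isolation, 'grass' would also alternate; but it has [dʒ] in both [vɛdʒ] and [vɛdʒi].
The underlying segment must be /g/; /g/ and /s/ become palato-alveolar [dʒ] and [ʃ] before a front vowel, yielding [dʒ] there.
From [fog] the stem 'root' is /fog/; before a front vowel this yields [fodʒi].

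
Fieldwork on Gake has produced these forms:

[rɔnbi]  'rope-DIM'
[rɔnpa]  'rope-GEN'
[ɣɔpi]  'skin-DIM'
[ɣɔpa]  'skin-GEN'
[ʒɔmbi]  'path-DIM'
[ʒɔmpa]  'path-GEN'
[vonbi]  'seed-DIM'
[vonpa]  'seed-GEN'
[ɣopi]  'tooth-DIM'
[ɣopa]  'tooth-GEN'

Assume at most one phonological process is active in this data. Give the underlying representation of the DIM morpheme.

/-bi/

The DIM suffix surfaces as [-bi] and [-pi], depending on the final segment of the stem.
By contrast the GEN suffix keeps its initial [p] throughout — that segment must be underlying.
So the underlying form is /-bi/, and voiced stops become voiceless after a vowel.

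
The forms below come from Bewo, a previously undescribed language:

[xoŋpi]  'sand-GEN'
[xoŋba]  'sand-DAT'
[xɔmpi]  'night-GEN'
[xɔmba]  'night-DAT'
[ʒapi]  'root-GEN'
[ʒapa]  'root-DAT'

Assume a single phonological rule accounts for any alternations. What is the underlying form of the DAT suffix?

The DAT suffix surfaces as [-ba] and [-pa], depending on the final segment of the stem.
The GEN suffix, which begins with [p], is invariant after every stem; so [p] is not altered by any rule here.
The DAT suffix is therefore /-ba/ underlyingly, with post-vocalic devoicing: voiced stops become voiceless after a vowel.

/-ba/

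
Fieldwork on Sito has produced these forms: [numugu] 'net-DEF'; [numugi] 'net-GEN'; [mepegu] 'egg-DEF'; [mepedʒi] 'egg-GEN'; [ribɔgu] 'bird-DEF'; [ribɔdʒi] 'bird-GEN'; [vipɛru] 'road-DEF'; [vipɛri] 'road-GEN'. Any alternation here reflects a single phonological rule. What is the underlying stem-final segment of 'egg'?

In [mepegu] and [mepedʒi] the final segment of 'egg' alternates: [g] ~ [dʒ].
Compare 'net', with invariant [g] in [numugu] and [numugi]: an analysis with underlying /g/ and a rule producing [dʒ] before the GEN suffix would wrongly predict alternation here too.
So /dʒ/ is underlying, and a rule of depalatalization — palato-alveolar /dʒ/ becomes [g] when no front vowel follows — gives [g].

/dʒ/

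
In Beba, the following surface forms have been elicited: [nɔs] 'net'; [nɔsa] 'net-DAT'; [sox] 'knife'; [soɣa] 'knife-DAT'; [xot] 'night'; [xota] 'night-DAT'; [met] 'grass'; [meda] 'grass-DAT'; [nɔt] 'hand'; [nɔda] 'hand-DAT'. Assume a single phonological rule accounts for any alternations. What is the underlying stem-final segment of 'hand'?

The stem for 'hand' ends in [t] in [nɔt] but [d] in [nɔda].
Compare 'night', with invariant [t] in [xot] and [xota]: an analysis with underlying /t/ and a rule producing [d] before the DAT suffix would wrongly predict alternation here too.
The alternation reflects word-final obstruent devoicing: voiced obstruents become voiceless word-finally. /d/ is underlying.

/d/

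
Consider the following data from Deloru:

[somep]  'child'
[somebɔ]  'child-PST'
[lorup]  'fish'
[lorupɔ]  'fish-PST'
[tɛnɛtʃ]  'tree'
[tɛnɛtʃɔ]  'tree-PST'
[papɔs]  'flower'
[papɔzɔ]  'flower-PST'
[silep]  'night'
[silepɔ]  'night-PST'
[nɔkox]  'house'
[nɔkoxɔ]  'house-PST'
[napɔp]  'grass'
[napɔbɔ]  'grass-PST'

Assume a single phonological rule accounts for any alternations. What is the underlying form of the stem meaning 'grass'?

/napɔb/

The root 'grass' surfaces as [napɔp] and [napɔbɔ], with a stem-final [p] ~ [b] alternation.
If /p/ were underlying and a rule turned it into [b] before the PST suffix, 'fish' would also alternate; but it has [p] in both [lorup] and [lorupɔ].
The alternation reflects word-final obstruent devoicing: voiced obstruents become voiceless word-finally. /b/ is underlying.
Hence 'grass' is /napɔb/ underlyingly.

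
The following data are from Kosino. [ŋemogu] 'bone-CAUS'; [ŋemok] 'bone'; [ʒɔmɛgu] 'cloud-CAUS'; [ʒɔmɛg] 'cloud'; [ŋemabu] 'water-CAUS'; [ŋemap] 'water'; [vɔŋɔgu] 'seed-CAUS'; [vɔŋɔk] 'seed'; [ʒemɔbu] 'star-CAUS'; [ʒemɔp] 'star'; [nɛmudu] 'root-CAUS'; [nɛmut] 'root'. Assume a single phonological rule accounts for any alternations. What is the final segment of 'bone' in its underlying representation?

The root 'bone' surfaces as [ŋemogu] and [ŋemok], with a stem-final [g] ~ [k] alternation.
The stem 'cloud' ([ʒɔmɛgu], [ʒɔmɛg]) shows [g] unchanged in both environments, so [g] cannot be basic with [k] derived in isolation.
The alternation reflects intervocalic voicing: voiceless stops become voiced between vowels. /k/ is underlying.

/k/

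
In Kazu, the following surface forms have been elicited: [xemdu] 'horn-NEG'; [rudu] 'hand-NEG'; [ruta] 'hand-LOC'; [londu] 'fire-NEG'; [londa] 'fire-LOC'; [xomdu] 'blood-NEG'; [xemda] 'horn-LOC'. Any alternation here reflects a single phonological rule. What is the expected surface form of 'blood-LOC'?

[xomda]

The LOC suffix surfaces as [-da] and [-ta], depending on the final segment of the stem.
By contrast the NEG suffix keeps its initial [d] throughout — that segment must be underlying.
So the underlying form is /-ta/, and voiceless stops become voiced after a nasal.
After 'blood', which ends in a nasal, the suffix surfaces as [-da], giving [xomda].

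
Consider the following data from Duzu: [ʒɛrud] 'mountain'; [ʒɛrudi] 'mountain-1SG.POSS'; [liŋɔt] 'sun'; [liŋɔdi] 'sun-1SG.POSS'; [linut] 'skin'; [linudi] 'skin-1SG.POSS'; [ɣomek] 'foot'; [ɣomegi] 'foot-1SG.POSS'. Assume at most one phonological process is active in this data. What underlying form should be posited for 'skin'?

'skin' shows [t] ~ [d] at the end of the stem ([linut] vs [linudi]).
Compare 'mountain', with invariant [d] in [ʒɛrud] and [ʒɛrudi]: an analysis with underlying /d/ and a rule producing [t] in isolation would wrongly predict alternation here too.
So /t/ is underlying, and a rule of intervocalic voicing — voiceless stops become voiced between vowels — gives [d].
Hence 'skin' is /linut/ underlyingly.

/linut/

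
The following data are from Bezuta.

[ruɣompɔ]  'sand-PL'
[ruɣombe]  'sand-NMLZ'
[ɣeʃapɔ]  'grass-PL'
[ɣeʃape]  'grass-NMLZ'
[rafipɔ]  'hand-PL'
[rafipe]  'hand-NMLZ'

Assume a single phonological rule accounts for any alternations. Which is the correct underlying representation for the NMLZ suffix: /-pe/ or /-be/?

The NMLZ morpheme has two allomorphs, [-be] and [-pe].
By contrast the PL suffix keeps its initial [p] throughout — that segment must be underlying.
The NMLZ suffix is therefore /-be/ underlyingly, with post-vocalic devoicing: voiced stops become voiceless after a vowel.

/-be/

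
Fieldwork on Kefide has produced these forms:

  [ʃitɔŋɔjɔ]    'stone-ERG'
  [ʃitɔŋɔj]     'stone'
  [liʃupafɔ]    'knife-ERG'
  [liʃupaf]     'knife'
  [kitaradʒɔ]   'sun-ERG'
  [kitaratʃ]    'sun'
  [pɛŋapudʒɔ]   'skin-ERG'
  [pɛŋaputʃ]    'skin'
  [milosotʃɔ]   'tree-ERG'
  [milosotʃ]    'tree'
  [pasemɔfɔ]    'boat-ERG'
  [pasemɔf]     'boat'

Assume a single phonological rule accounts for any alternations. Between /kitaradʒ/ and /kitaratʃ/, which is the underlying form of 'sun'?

/kitaradʒ/

In [kitaradʒɔ] and [kitaratʃ] the final segment of 'sun' alternates: [dʒ] ~ [tʃ].
If /tʃ/ were underlying and a rule turned it into [dʒ] before the ERG suffix, 'tree' would also alternate; but it has [tʃ] in both [milosotʃɔ] and [milosotʃ].
The alternation reflects word-final obstruent devoicing: voiced obstruents become voiceless word-finally. /dʒ/ is underlying.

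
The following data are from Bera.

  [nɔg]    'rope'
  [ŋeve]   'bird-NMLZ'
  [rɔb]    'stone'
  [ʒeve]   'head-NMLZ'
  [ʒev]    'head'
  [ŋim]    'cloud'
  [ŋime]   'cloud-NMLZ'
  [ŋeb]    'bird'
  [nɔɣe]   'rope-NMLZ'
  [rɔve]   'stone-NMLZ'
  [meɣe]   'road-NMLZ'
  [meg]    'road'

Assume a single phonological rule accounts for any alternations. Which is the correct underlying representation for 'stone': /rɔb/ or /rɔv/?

/rɔb/

In [rɔb] and [rɔve] the final segment of 'stone' alternates: [b] ~ [v].
The stem 'head' ([ʒev], [ʒeve]) shows [v] unchanged in both environments, so [v] cannot be basic with [b] derived in isolation.
The alternation reflects intervocalic spirantization: voiced stops become fricatives between vowels. /b/ is underlying.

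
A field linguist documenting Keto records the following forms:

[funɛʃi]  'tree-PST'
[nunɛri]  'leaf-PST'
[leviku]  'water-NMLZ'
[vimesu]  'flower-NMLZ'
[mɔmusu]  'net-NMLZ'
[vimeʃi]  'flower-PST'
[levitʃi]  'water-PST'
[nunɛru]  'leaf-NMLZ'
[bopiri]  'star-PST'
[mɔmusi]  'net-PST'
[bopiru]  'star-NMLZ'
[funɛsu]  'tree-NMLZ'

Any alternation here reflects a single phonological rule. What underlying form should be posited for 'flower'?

/vimeʃ/

In [vimesu] and [vimeʃi] the final segment of 'flower' alternates: [s] ~ [ʃ].
But 'net' keeps [s] in both environments ([mɔmusu], [mɔmusi]), so there is no rule changing /s/ to [ʃ] before the PST suffix.
Therefore /ʃ/ is basic and [s] is derived by depalatalization (palato-alveolar /tʃ/ and /ʃ/ become [k] and [s] when no front vowel follows).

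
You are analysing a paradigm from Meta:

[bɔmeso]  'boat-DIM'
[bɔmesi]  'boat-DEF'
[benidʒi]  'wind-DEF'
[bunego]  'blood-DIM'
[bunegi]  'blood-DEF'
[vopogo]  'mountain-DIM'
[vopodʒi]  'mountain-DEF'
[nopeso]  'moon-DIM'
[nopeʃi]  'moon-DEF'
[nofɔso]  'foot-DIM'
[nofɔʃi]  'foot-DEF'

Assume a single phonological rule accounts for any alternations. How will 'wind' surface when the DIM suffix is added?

The stem for 'mountain' ends in [g] in [vopogo] but [dʒ] in [vopodʒi].
But 'blood' keeps [g] in both environments ([bunego], [bunegi]), so there is no rule changing /g/ to [dʒ] before the DEF suffix.
The underlying segment must be /dʒ/; palato-alveolar /dʒ/ and /ʃ/ become [g] and [s] when no front vowel follows, yielding [g] there.
The one attested form of 'wind', [benidʒi], shows underlying /benidʒ/. Applying the same rule when no front vowel follows gives [benigo].

[benigo]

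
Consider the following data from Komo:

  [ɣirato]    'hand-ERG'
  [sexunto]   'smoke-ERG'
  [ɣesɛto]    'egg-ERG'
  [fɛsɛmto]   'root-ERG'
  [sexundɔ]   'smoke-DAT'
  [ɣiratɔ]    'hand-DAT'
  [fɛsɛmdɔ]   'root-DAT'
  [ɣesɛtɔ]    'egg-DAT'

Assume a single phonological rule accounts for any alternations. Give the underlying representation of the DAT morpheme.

/-dɔ/

The DAT morpheme has two allomorphs, [-dɔ] and [-tɔ].
The ERG suffix, which begins with [t], is invariant after every stem; so [t] is not altered by any rule here.
So the underlying form is /-dɔ/, and voiced stops become voiceless after a vowel.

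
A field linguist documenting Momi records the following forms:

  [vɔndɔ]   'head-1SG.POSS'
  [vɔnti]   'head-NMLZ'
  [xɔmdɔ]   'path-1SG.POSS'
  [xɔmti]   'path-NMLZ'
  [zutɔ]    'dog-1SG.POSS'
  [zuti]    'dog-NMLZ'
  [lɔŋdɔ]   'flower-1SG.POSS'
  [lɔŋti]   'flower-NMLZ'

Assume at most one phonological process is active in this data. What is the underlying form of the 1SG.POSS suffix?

/-dɔ/

The 1SG.POSS suffix surfaces as [-dɔ] and [-tɔ], depending on the final segment of the stem.
By contrast the NMLZ suffix keeps its initial [t] throughout — that segment must be underlying.
So the underlying form is /-dɔ/, and voiced stops become voiceless after a vowel.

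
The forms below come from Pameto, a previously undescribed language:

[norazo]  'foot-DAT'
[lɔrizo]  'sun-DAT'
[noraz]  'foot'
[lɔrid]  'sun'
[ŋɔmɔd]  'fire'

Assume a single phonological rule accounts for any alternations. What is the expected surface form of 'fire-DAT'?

[ŋɔmɔzo]

The stem for 'sun' ends in [z] in [lɔrizo] but [d] in [lɔrid].
But 'foot' keeps [z] in both environments ([norazo], [noraz]), so there is no rule changing /z/ to [d] in isolation.
Therefore /d/ is basic and [z] is derived by intervocalic spirantization (voiced stops become fricatives between vowels).
The one attested form of 'fire', [ŋɔmɔd], shows underlying /ŋɔmɔd/. Applying the same rule between vowels gives [ŋɔmɔzo].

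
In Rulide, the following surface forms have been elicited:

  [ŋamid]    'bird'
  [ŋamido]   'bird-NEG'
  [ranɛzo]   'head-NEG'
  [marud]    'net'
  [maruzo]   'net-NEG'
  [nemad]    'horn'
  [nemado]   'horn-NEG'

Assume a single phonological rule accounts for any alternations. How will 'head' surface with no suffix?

[ranɛd]

The root 'net' surfaces as [marud] and [maruzo], with a stem-final [d] ~ [z] alternation.
Compare 'horn', with invariant [d] in [nemad] and [nemado]: an analysis with underlying /d/ and a rule producing [z] before the NEG suffix would wrongly predict alternation here too.
The underlying segment must be /z/; voiced fricatives become stops word-finally, yielding [d] there.
From [ranɛzo] the stem 'head' is /ranɛz/; word-finally this yields [ranɛd].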